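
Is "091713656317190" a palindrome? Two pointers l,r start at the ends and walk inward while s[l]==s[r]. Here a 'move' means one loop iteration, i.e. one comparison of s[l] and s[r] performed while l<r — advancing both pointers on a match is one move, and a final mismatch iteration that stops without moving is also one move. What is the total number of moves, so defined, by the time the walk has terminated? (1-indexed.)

[1,15] '0'=='0' → l++,r--
[2,14] '9'=='9' → l++,r--
[3,13] '1'=='1' → l++,r--
[4,12] '7'=='7' → l++,r--
[5,11] '1'=='1' → l++,r--
[6,10] '3'=='3' → l++,r--
[7,9] '6'=='6' → l++,r--

7 moves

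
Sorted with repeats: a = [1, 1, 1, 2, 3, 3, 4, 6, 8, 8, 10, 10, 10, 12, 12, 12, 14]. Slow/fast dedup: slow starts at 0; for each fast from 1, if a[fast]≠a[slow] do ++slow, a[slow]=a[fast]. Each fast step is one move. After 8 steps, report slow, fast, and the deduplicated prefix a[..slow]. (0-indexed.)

slow=5, fast=9, prefix=[1, 2, 3, 4, 6, 8]

slow=0 fast=1: a[fast]=1=a[slow] dup, fast++
slow=0 fast=2: a[fast]=1=a[slow] dup, fast++
slow=0 fast=3: a[fast]=2≠a[slow]=1 write a[1]=2, slow++,fast++
slow=1 fast=4: a[fast]=3≠a[slow]=2 write a[2]=3, slow++,fast++
slow=2 fast=5: a[fast]=3=a[slow] dup, fast++
slow=2 fast=6: a[fast]=4≠a[slow]=3 write a[3]=4, slow++,fast++
slow=3 fast=7: a[fast]=6≠a[slow]=4 write a[4]=6, slow++,fast++
slow=4 fast=8: a[fast]=8≠a[slow]=6 write a[5]=8, slow++,fast++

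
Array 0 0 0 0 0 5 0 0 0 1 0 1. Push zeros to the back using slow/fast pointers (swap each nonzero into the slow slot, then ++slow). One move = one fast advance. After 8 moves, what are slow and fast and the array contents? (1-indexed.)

slow=2, fast=9, a=[5, 0, 0, 0, 0, 0, 0, 0, 0, 1, 0, 1]

(s=1,f=1) a[fast]=0 → fast++
(s=1,f=2) a[fast]=0 → fast++
(s=1,f=3) a[fast]=0 → fast++
(s=1,f=4) a[fast]=0 → fast++
(s=1,f=5) a[fast]=0 → fast++
(s=1,f=6) a[fast]=5≠0 swap→a[1]=5 → slow++,fast++
(s=2,f=7) a[fast]=0 → fast++
(s=2,f=8) a[fast]=0 → fast++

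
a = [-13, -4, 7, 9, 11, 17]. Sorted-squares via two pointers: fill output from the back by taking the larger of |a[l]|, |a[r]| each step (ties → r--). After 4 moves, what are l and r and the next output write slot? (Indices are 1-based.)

[1,6] |-13|<=|17| out[6]=289 → r--
[1,5] |-13|>|11| out[5]=169 → l++
[2,5] |-4|<=|11| out[4]=121 → r--
[2,4] |-4|<=|9| out[3]=81 → r--

l=2, r=3, next write slot=2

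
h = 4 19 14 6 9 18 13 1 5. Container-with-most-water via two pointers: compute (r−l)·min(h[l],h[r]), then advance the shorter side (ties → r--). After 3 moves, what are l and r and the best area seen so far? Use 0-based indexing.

l=0 r=8: min(4,5)*8=32 best=32 *, l++
l=1 r=8: min(19,5)*7=35 best=35 *, r--
l=1 r=7: min(19,1)*6=6 best=35, r--

l=1, r=6, best area=35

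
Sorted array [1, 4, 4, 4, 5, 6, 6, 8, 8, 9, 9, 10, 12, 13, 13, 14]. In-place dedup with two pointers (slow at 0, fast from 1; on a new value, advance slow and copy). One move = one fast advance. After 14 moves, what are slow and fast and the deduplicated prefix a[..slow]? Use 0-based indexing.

(s=0,f=1) a[fast]=4≠a[slow]=1 write a[1]=4 → slow++,fast++
(s=1,f=2) a[fast]=4=a[slow] dup → fast++
(s=1,f=3) a[fast]=4=a[slow] dup → fast++
(s=1,f=4) a[fast]=5≠a[slow]=4 write a[2]=5 → slow++,fast++
(s=2,f=5) a[fast]=6≠a[slow]=5 write a[3]=6 → slow++,fast++
(s=3,f=6) a[fast]=6=a[slow] dup → fast++
(s=3,f=7) a[fast]=8≠a[slow]=6 write a[4]=8 → slow++,fast++
(s=4,f=8) a[fast]=8=a[slow] dup → fast++
(s=4,f=9) a[fast]=9≠a[slow]=8 write a[5]=9 → slow++,fast++
(s=5,f=10) a[fast]=9=a[slow] dup → fast++
(s=5,f=11) a[fast]=10≠a[slow]=9 write a[6]=10 → slow++,fast++
(s=6,f=12) a[fast]=12≠a[slow]=10 write a[7]=12 → slow++,fast++
(s=7,f=13) a[fast]=13≠a[slow]=12 write a[8]=13 → slow++,fast++
(s=8,f=14) a[fast]=13=a[slow] dup → fast++

slow=8, fast=15, prefix=[1, 4, 5, 6, 8, 9, 10, 12, 13]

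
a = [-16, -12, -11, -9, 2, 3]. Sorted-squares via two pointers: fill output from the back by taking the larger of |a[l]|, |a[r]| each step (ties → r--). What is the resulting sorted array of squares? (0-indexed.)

[0,5] |-16|>|3| out[5]=256 → l++
[1,5] |-12|>|3| out[4]=144 → l++
[2,5] |-11|>|3| out[3]=121 → l++
[3,5] |-9|>|3| out[2]=81 → l++
[4,5] |2|<=|3| out[1]=9 → r--
[4,4] |2|<=|2| out[0]=4 → r--

[4, 9, 81, 121, 144, 256]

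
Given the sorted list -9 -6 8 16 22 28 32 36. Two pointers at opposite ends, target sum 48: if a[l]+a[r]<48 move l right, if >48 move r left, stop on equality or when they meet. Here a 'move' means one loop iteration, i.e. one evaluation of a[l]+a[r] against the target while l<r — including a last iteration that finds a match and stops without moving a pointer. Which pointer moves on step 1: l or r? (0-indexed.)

l=0 r=7: -9+36=27 <48, l++

l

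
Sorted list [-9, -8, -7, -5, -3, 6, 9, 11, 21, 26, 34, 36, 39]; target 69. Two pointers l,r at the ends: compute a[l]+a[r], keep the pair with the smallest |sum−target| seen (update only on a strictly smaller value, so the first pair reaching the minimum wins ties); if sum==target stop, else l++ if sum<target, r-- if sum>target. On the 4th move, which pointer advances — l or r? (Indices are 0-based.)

l=0 r=12: -9+39=30 d=39 *, l++
l=1 r=12: -8+39=31 d=38 *, l++
l=2 r=12: -7+39=32 d=37 *, l++
l=3 r=12: -5+39=34 d=35 *, l++

l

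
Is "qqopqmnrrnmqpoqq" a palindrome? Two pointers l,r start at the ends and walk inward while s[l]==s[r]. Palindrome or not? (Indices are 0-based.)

palindrome

l=0 r=15: 'q'=='q', l++,r--
l=1 r=14: 'q'=='q', l++,r--
l=2 r=13: 'o'=='o', l++,r--
l=3 r=12: 'p'=='p', l++,r--
l=4 r=11: 'q'=='q', l++,r--
l=5 r=10: 'm'=='m', l++,r--
l=6 r=9: 'n'=='n', l++,r--
l=7 r=8: 'r'=='r', l++,r--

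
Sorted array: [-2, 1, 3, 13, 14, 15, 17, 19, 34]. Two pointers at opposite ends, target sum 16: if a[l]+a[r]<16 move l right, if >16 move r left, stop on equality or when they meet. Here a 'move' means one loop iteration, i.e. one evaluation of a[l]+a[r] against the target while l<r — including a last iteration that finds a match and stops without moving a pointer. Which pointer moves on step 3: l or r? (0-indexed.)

l

l=0 r=8: -2+34=32 >16, r--
l=0 r=7: -2+19=17 >16, r--
l=0 r=6: -2+17=15 <16, l++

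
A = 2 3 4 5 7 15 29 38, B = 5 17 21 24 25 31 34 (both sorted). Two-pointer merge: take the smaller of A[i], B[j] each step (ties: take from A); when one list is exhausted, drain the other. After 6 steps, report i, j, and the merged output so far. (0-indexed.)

i=0 j=0: A[i]=2<=B[j]=5 take 2, i++
i=1 j=0: A[i]=3<=B[j]=5 take 3, i++
i=2 j=0: A[i]=4<=B[j]=5 take 4, i++
i=3 j=0: A[i]=5<=B[j]=5 take 5, i++
i=4 j=0: A[i]=7>B[j]=5 take 5, j++
i=4 j=1: A[i]=7<=B[j]=17 take 7, i++

i=5, j=1, merged so far=[2, 3, 4, 5, 5, 7]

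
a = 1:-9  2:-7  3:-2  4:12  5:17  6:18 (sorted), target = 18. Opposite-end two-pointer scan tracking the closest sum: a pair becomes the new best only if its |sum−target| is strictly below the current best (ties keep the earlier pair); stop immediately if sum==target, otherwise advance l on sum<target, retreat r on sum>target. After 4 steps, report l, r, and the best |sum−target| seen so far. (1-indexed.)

l=4, r=5, best |Δ|=2

[1,6] -9+18=9 d=9 * → l++
[2,6] -7+18=11 d=7 * → l++
[3,6] -2+18=16 d=2 * → l++
[4,6] 12+18=30 d=12 → r--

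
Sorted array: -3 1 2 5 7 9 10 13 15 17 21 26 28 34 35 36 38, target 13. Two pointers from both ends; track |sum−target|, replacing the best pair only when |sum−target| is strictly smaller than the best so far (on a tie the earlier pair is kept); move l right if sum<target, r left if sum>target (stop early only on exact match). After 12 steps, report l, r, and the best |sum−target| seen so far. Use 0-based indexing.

l=2, r=6, best |Δ|=1

[0,16] -3+38=35 d=22 * → r--
[0,15] -3+36=33 d=20 * → r--
[0,14] -3+35=32 d=19 * → r--
[0,13] -3+34=31 d=18 * → r--
[0,12] -3+28=25 d=12 * → r--
[0,11] -3+26=23 d=10 * → r--
[0,10] -3+21=18 d=5 * → r--
[0,9] -3+17=14 d=1 * → r--
[0,8] -3+15=12 d=1 → l++
[1,8] 1+15=16 d=3 → r--
[1,7] 1+13=14 d=1 → r--
[1,6] 1+10=11 d=2 → l++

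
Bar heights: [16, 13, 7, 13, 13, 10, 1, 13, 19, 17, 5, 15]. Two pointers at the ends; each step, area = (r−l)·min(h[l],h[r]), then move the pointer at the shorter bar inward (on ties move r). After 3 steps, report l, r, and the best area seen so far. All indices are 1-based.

l=2, r=10, best area=165

[1,12] min(16,15)*11=165 best=165 * → r--
[1,11] min(16,5)*10=50 best=165 → r--
[1,10] min(16,17)*9=144 best=165 → l++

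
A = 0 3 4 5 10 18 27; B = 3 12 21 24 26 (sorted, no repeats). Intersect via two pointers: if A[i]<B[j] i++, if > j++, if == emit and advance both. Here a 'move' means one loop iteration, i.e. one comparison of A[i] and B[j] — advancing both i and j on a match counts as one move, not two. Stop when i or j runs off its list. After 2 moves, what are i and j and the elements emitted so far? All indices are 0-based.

i=2, j=1, emitted=[3]

[i=0,j=0] 0<3 → i++
[i=1,j=0] 3==3 emit → i++,j++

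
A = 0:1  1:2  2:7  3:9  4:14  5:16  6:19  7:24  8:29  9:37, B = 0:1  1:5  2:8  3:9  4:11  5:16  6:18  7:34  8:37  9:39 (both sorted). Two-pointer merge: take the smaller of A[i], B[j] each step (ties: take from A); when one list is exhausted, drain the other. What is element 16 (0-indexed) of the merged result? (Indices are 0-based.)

i=0 j=0: A[i]=1<=B[j]=1 take 1, i++
i=1 j=0: A[i]=2>B[j]=1 take 1, j++
i=1 j=1: A[i]=2<=B[j]=5 take 2, i++
i=2 j=1: A[i]=7>B[j]=5 take 5, j++
i=2 j=2: A[i]=7<=B[j]=8 take 7, i++
i=3 j=2: A[i]=9>B[j]=8 take 8, j++
i=3 j=3: A[i]=9<=B[j]=9 take 9, i++
i=4 j=3: A[i]=14>B[j]=9 take 9, j++
i=4 j=4: A[i]=14>B[j]=11 take 11, j++
i=4 j=5: A[i]=14<=B[j]=16 take 14, i++
i=5 j=5: A[i]=16<=B[j]=16 take 16, i++
i=6 j=5: A[i]=19>B[j]=16 take 16, j++
i=6 j=6: A[i]=19>B[j]=18 take 18, j++
i=6 j=7: A[i]=19<=B[j]=34 take 19, i++
i=7 j=7: A[i]=24<=B[j]=34 take 24, i++
i=8 j=7: A[i]=29<=B[j]=34 take 29, i++
i=9 j=7: A[i]=37>B[j]=34 take 34, j++
i=9 j=8: A[i]=37<=B[j]=37 take 37, i++
i=10 j=8: A done, take B[j]=37, j++
i=10 j=9: A done, take B[j]=39, j++

merged[16] = 34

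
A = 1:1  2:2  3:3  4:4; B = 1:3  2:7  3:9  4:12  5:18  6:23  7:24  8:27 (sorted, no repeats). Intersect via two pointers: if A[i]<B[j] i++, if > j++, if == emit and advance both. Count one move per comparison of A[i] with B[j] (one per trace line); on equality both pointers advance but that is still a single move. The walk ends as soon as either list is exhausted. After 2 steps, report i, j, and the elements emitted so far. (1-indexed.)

[i=1,j=1] 1<3 → i++
[i=2,j=1] 2<3 → i++

i=3, j=1, emitted=[]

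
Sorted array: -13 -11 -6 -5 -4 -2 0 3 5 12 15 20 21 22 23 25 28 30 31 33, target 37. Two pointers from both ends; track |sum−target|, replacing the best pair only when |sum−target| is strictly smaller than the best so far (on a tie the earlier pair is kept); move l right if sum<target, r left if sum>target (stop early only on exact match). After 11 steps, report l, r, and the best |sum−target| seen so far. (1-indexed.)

l=1 r=20: -13+33=20 d=17 *, l++
l=2 r=20: -11+33=22 d=15 *, l++
l=3 r=20: -6+33=27 d=10 *, l++
l=4 r=20: -5+33=28 d=9 *, l++
l=5 r=20: -4+33=29 d=8 *, l++
l=6 r=20: -2+33=31 d=6 *, l++
l=7 r=20: 0+33=33 d=4 *, l++
l=8 r=20: 3+33=36 d=1 *, l++
l=9 r=20: 5+33=38 d=1, r--
l=9 r=19: 5+31=36 d=1, l++
l=10 r=19: 12+31=43 d=6, r--

l=10, r=18, best |Δ|=1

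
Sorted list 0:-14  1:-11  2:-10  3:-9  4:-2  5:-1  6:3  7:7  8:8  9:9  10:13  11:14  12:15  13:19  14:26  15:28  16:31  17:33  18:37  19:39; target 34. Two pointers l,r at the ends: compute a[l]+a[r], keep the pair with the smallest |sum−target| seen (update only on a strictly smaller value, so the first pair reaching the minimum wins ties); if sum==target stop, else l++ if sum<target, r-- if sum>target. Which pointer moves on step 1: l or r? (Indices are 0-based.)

[0,19] -14+39=25 d=9 * → l++

l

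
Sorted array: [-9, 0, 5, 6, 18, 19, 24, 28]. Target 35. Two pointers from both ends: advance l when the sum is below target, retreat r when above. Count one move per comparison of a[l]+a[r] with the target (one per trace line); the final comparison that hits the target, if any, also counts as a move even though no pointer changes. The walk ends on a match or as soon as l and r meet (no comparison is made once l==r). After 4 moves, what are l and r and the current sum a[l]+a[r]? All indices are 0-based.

l=4, r=7, sum=46

[0,7] -9+28=19 <35 → l++
[1,7] 0+28=28 <35 → l++
[2,7] 5+28=33 <35 → l++
[3,7] 6+28=34 <35 → l++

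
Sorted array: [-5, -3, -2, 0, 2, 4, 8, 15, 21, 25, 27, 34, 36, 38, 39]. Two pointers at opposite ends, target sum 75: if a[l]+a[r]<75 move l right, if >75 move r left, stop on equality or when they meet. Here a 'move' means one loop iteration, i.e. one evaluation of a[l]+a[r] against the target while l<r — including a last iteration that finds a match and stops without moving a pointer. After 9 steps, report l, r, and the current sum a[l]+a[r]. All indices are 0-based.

l=9, r=14, sum=64

l=0 r=14: -5+39=34 <75, l++
l=1 r=14: -3+39=36 <75, l++
l=2 r=14: -2+39=37 <75, l++
l=3 r=14: 0+39=39 <75, l++
l=4 r=14: 2+39=41 <75, l++
l=5 r=14: 4+39=43 <75, l++
l=6 r=14: 8+39=47 <75, l++
l=7 r=14: 15+39=54 <75, l++
l=8 r=14: 21+39=60 <75, l++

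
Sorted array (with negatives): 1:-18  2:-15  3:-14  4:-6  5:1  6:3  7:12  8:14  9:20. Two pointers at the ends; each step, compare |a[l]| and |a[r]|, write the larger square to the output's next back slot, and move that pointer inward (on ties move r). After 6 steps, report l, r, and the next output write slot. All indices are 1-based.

l=4, r=6, next write slot=3

[1,9] |-18|<=|20| out[9]=400 → r--
[1,8] |-18|>|14| out[8]=324 → l++
[2,8] |-15|>|14| out[7]=225 → l++
[3,8] |-14|<=|14| out[6]=196 → r--
[3,7] |-14|>|12| out[5]=196 → l++
[4,7] |-6|<=|12| out[4]=144 → r--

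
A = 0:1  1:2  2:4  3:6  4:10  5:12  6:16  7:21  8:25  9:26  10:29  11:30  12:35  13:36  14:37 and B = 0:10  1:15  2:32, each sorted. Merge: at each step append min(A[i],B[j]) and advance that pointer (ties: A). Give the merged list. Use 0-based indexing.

[i=0,j=0] A[i]=1<=B[j]=10 take 1 → i++
[i=1,j=0] A[i]=2<=B[j]=10 take 2 → i++
[i=2,j=0] A[i]=4<=B[j]=10 take 4 → i++
[i=3,j=0] A[i]=6<=B[j]=10 take 6 → i++
[i=4,j=0] A[i]=10<=B[j]=10 take 10 → i++
[i=5,j=0] A[i]=12>B[j]=10 take 10 → j++
[i=5,j=1] A[i]=12<=B[j]=15 take 12 → i++
[i=6,j=1] A[i]=16>B[j]=15 take 15 → j++
[i=6,j=2] A[i]=16<=B[j]=32 take 16 → i++
[i=7,j=2] A[i]=21<=B[j]=32 take 21 → i++
[i=8,j=2] A[i]=25<=B[j]=32 take 25 → i++
[i=9,j=2] A[i]=26<=B[j]=32 take 26 → i++
[i=10,j=2] A[i]=29<=B[j]=32 take 29 → i++
[i=11,j=2] A[i]=30<=B[j]=32 take 30 → i++
[i=12,j=2] A[i]=35>B[j]=32 take 32 → j++
[i=12,j=3] B done, take A[i]=35 → i++
[i=13,j=3] B done, take A[i]=36 → i++
[i=14,j=3] B done, take A[i]=37 → i++

[1, 2, 4, 6, 10, 10, 12, 15, 16, 21, 25, 26, 29, 30, 32, 35, 36, 37]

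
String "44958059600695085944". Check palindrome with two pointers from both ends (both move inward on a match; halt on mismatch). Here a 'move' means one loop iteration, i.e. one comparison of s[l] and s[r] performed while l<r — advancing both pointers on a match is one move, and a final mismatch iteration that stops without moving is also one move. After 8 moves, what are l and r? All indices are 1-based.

[1,20] '4'=='4' → l++,r--
[2,19] '4'=='4' → l++,r--
[3,18] '9'=='9' → l++,r--
[4,17] '5'=='5' → l++,r--
[5,16] '8'=='8' → l++,r--
[6,15] '0'=='0' → l++,r--
[7,14] '5'=='5' → l++,r--
[8,13] '9'=='9' → l++,r--

l=9, r=12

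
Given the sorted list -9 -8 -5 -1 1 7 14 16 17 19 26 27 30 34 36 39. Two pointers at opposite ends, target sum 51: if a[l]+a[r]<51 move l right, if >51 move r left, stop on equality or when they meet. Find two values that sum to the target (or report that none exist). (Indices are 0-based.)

(17, 34)

[0,15] -9+39=30 <51 → l++
[1,15] -8+39=31 <51 → l++
[2,15] -5+39=34 <51 → l++
[3,15] -1+39=38 <51 → l++
[4,15] 1+39=40 <51 → l++
[5,15] 7+39=46 <51 → l++
[6,15] 14+39=53 >51 → r--
[6,14] 14+36=50 <51 → l++
[7,14] 16+36=52 >51 → r--
[7,13] 16+34=50 <51 → l++
[8,13] 17+34=51 → found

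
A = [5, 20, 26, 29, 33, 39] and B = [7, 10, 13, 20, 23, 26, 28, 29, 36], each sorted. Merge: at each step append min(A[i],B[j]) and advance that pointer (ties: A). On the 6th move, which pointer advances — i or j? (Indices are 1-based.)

[i=1,j=1] A[i]=5<=B[j]=7 take 5 → i++
[i=2,j=1] A[i]=20>B[j]=7 take 7 → j++
[i=2,j=2] A[i]=20>B[j]=10 take 10 → j++
[i=2,j=3] A[i]=20>B[j]=13 take 13 → j++
[i=2,j=4] A[i]=20<=B[j]=20 take 20 → i++
[i=3,j=4] A[i]=26>B[j]=20 take 20 → j++

j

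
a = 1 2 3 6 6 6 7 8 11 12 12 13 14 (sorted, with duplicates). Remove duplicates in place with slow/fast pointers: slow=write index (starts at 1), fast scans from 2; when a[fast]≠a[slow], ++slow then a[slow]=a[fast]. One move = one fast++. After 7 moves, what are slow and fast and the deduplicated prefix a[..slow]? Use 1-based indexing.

(s=1,f=2) a[fast]=2≠a[slow]=1 write a[2]=2 → slow++,fast++
(s=2,f=3) a[fast]=3≠a[slow]=2 write a[3]=3 → slow++,fast++
(s=3,f=4) a[fast]=6≠a[slow]=3 write a[4]=6 → slow++,fast++
(s=4,f=5) a[fast]=6=a[slow] dup → fast++
(s=4,f=6) a[fast]=6=a[slow] dup → fast++
(s=4,f=7) a[fast]=7≠a[slow]=6 write a[5]=7 → slow++,fast++
(s=5,f=8) a[fast]=8≠a[slow]=7 write a[6]=8 → slow++,fast++

slow=6, fast=9, prefix=[1, 2, 3, 6, 7, 8]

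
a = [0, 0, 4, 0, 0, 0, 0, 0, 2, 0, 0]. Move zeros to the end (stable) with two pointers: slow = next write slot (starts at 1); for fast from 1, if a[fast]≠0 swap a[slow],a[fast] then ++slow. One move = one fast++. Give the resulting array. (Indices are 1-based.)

[4, 2, 0, 0, 0, 0, 0, 0, 0, 0, 0]

(s=1,f=1) a[fast]=0 → fast++
(s=1,f=2) a[fast]=0 → fast++
(s=1,f=3) a[fast]=4≠0 swap→a[1]=4 → slow++,fast++
(s=2,f=4) a[fast]=0 → fast++
(s=2,f=5) a[fast]=0 → fast++
(s=2,f=6) a[fast]=0 → fast++
(s=2,f=7) a[fast]=0 → fast++
(s=2,f=8) a[fast]=0 → fast++
(s=2,f=9) a[fast]=2≠0 swap→a[2]=2 → slow++,fast++
(s=3,f=10) a[fast]=0 → fast++
(s=3,f=11) a[fast]=0 → fast++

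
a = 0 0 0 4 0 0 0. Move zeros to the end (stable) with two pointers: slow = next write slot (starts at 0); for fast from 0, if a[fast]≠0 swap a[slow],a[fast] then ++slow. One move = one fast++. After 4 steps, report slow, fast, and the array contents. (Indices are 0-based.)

slow=1, fast=4, a=[4, 0, 0, 0, 0, 0, 0]

(s=0,f=0) a[fast]=0 → fast++
(s=0,f=1) a[fast]=0 → fast++
(s=0,f=2) a[fast]=0 → fast++
(s=0,f=3) a[fast]=4≠0 swap→a[0]=4 → slow++,fast++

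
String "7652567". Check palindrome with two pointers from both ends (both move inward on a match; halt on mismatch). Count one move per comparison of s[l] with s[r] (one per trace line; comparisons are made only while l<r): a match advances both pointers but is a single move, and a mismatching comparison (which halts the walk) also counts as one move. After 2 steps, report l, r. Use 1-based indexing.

l=3, r=5

[1,7] '7'=='7' → l++,r--
[2,6] '6'=='6' → l++,r--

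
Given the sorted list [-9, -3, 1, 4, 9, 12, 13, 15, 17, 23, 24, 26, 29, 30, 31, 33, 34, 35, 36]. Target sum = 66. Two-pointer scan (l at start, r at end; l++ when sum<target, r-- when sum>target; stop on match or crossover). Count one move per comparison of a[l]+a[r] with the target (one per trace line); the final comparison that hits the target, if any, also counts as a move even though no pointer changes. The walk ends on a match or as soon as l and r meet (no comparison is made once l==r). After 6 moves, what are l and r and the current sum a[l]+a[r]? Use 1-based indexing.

l=7, r=19, sum=49

[1,19] -9+36=27 <66 → l++
[2,19] -3+36=33 <66 → l++
[3,19] 1+36=37 <66 → l++
[4,19] 4+36=40 <66 → l++
[5,19] 9+36=45 <66 → l++
[6,19] 12+36=48 <66 → l++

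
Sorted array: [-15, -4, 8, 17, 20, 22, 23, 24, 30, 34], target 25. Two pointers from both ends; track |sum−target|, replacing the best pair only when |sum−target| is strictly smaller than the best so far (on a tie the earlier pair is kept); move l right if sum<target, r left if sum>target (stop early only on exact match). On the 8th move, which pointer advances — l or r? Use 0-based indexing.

r

l=0 r=9: -15+34=19 d=6 *, l++
l=1 r=9: -4+34=30 d=5 *, r--
l=1 r=8: -4+30=26 d=1 *, r--
l=1 r=7: -4+24=20 d=5, l++
l=2 r=7: 8+24=32 d=7, r--
l=2 r=6: 8+23=31 d=6, r--
l=2 r=5: 8+22=30 d=5, r--
l=2 r=4: 8+20=28 d=3, r--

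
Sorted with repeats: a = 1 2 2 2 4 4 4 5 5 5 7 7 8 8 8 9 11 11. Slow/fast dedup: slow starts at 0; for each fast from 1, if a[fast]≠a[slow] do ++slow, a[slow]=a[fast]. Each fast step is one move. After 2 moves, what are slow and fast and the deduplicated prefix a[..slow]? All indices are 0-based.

slow=1, fast=3, prefix=[1, 2]

(s=0,f=1) a[fast]=2≠a[slow]=1 write a[1]=2 → slow++,fast++
(s=1,f=2) a[fast]=2=a[slow] dup → fast++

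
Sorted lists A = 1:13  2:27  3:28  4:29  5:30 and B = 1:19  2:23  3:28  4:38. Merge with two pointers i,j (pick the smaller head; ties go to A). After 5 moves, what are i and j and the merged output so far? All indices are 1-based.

i=1 j=1: A[i]=13<=B[j]=19 take 13, i++
i=2 j=1: A[i]=27>B[j]=19 take 19, j++
i=2 j=2: A[i]=27>B[j]=23 take 23, j++
i=2 j=3: A[i]=27<=B[j]=28 take 27, i++
i=3 j=3: A[i]=28<=B[j]=28 take 28, i++

i=4, j=3, merged so far=[13, 19, 23, 27, 28]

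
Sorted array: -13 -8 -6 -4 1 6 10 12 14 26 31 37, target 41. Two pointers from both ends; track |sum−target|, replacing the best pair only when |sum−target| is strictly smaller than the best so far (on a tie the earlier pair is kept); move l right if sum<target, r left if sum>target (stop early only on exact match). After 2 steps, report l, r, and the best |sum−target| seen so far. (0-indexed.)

l=2, r=11, best |Δ|=12

[0,11] -13+37=24 d=17 * → l++
[1,11] -8+37=29 d=12 * → l++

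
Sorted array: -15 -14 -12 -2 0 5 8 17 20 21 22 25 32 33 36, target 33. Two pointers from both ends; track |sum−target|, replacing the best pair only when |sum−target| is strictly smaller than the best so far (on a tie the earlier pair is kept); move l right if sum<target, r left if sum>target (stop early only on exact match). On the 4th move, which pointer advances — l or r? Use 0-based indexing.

[0,14] -15+36=21 d=12 * → l++
[1,14] -14+36=22 d=11 * → l++
[2,14] -12+36=24 d=9 * → l++
[3,14] -2+36=34 d=1 * → r--

r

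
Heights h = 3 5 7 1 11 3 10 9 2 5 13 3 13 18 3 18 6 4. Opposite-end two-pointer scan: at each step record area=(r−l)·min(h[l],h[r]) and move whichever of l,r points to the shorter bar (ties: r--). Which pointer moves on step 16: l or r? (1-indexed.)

[1,18] min(3,4)*17=51 best=51 * → l++
[2,18] min(5,4)*16=64 best=64 * → r--
[2,17] min(5,6)*15=75 best=75 * → l++
[3,17] min(7,6)*14=84 best=84 * → r--
[3,16] min(7,18)*13=91 best=91 * → l++
[4,16] min(1,18)*12=12 best=91 → l++
[5,16] min(11,18)*11=121 best=121 * → l++
[6,16] min(3,18)*10=30 best=121 → l++
[7,16] min(10,18)*9=90 best=121 → l++
[8,16] min(9,18)*8=72 best=121 → l++
[9,16] min(2,18)*7=14 best=121 → l++
[10,16] min(5,18)*6=30 best=121 → l++
[11,16] min(13,18)*5=65 best=121 → l++
[12,16] min(3,18)*4=12 best=121 → l++
[13,16] min(13,18)*3=39 best=121 → l++
[14,16] min(18,18)*2=36 best=121 → r--

r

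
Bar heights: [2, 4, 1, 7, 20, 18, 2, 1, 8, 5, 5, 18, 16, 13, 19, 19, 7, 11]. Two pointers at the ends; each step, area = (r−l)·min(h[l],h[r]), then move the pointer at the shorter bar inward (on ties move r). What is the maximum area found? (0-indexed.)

l=0 r=17: min(2,11)*17=34 best=34 *, l++
l=1 r=17: min(4,11)*16=64 best=64 *, l++
l=2 r=17: min(1,11)*15=15 best=64, l++
l=3 r=17: min(7,11)*14=98 best=98 *, l++
l=4 r=17: min(20,11)*13=143 best=143 *, r--
l=4 r=16: min(20,7)*12=84 best=143, r--
l=4 r=15: min(20,19)*11=209 best=209 *, r--
l=4 r=14: min(20,19)*10=190 best=209, r--
l=4 r=13: min(20,13)*9=117 best=209, r--
l=4 r=12: min(20,16)*8=128 best=209, r--
l=4 r=11: min(20,18)*7=126 best=209, r--
l=4 r=10: min(20,5)*6=30 best=209, r--
l=4 r=9: min(20,5)*5=25 best=209, r--
l=4 r=8: min(20,8)*4=32 best=209, r--
l=4 r=7: min(20,1)*3=3 best=209, r--
l=4 r=6: min(20,2)*2=4 best=209, r--
l=4 r=5: min(20,18)*1=18 best=209, r--

max area = 209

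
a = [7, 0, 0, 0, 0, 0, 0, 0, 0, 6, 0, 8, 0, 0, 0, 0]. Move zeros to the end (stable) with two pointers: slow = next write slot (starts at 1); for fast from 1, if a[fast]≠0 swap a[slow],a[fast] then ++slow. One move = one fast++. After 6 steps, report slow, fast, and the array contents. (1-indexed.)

(s=1,f=1) a[fast]=7≠0 swap→a[1]=7 → slow++,fast++
(s=2,f=2) a[fast]=0 → fast++
(s=2,f=3) a[fast]=0 → fast++
(s=2,f=4) a[fast]=0 → fast++
(s=2,f=5) a[fast]=0 → fast++
(s=2,f=6) a[fast]=0 → fast++

slow=2, fast=7, a=[7, 0, 0, 0, 0, 0, 0, 0, 0, 6, 0, 8, 0, 0, 0, 0]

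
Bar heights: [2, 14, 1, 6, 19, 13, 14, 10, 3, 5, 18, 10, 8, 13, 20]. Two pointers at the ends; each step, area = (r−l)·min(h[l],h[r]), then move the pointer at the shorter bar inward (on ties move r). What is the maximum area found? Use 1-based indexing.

[1,15] min(2,20)*14=28 best=28 * → l++
[2,15] min(14,20)*13=182 best=182 * → l++
[3,15] min(1,20)*12=12 best=182 → l++
[4,15] min(6,20)*11=66 best=182 → l++
[5,15] min(19,20)*10=190 best=190 * → l++
[6,15] min(13,20)*9=117 best=190 → l++
[7,15] min(14,20)*8=112 best=190 → l++
[8,15] min(10,20)*7=70 best=190 → l++
[9,15] min(3,20)*6=18 best=190 → l++
[10,15] min(5,20)*5=25 best=190 → l++
[11,15] min(18,20)*4=72 best=190 → l++
[12,15] min(10,20)*3=30 best=190 → l++
[13,15] min(8,20)*2=16 best=190 → l++
[14,15] min(13,20)*1=13 best=190 → l++

max area = 190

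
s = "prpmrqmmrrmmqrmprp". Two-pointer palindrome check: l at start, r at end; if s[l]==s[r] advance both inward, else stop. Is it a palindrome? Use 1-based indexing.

palindrome

l=1 r=18: 'p'=='p', l++,r--
l=2 r=17: 'r'=='r', l++,r--
l=3 r=16: 'p'=='p', l++,r--
l=4 r=15: 'm'=='m', l++,r--
l=5 r=14: 'r'=='r', l++,r--
l=6 r=13: 'q'=='q', l++,r--
l=7 r=12: 'm'=='m', l++,r--
l=8 r=11: 'm'=='m', l++,r--
l=9 r=10: 'r'=='r', l++,r--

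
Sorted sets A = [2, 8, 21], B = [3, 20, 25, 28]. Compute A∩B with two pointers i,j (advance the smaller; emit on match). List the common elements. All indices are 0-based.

i=0 j=0: 2<3, i++
i=1 j=0: 8>3, j++
i=1 j=1: 8<20, i++
i=2 j=1: 21>20, j++
i=2 j=2: 21<25, i++

intersection = []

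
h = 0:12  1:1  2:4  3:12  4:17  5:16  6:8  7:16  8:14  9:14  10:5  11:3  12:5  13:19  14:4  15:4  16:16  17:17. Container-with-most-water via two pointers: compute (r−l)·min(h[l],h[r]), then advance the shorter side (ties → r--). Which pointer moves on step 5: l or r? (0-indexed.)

r

[0,17] min(12,17)*17=204 best=204 * → l++
[1,17] min(1,17)*16=16 best=204 → l++
[2,17] min(4,17)*15=60 best=204 → l++
[3,17] min(12,17)*14=168 best=204 → l++
[4,17] min(17,17)*13=221 best=221 * → r--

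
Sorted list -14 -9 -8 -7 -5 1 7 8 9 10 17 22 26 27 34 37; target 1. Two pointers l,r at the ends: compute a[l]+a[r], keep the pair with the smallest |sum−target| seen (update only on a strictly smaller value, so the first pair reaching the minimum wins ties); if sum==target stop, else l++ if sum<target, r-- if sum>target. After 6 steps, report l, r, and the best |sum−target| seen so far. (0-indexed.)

l=0, r=9, best |Δ|=2

[0,15] -14+37=23 d=22 * → r--
[0,14] -14+34=20 d=19 * → r--
[0,13] -14+27=13 d=12 * → r--
[0,12] -14+26=12 d=11 * → r--
[0,11] -14+22=8 d=7 * → r--
[0,10] -14+17=3 d=2 * → r--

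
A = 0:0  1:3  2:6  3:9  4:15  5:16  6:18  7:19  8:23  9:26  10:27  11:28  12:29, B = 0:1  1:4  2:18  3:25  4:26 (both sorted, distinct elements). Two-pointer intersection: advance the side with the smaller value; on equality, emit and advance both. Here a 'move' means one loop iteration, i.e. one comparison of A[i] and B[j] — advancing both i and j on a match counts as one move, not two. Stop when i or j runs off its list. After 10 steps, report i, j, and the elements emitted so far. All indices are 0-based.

i=8, j=3, emitted=[18]

[i=0,j=0] 0<1 → i++
[i=1,j=0] 3>1 → j++
[i=1,j=1] 3<4 → i++
[i=2,j=1] 6>4 → j++
[i=2,j=2] 6<18 → i++
[i=3,j=2] 9<18 → i++
[i=4,j=2] 15<18 → i++
[i=5,j=2] 16<18 → i++
[i=6,j=2] 18==18 emit → i++,j++
[i=7,j=3] 19<25 → i++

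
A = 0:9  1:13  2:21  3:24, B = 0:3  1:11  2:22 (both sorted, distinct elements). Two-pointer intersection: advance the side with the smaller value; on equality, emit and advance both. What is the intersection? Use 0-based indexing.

intersection = []

i=0 j=0: 9>3, j++
i=0 j=1: 9<11, i++
i=1 j=1: 13>11, j++
i=1 j=2: 13<22, i++
i=2 j=2: 21<22, i++
i=3 j=2: 24>22, j++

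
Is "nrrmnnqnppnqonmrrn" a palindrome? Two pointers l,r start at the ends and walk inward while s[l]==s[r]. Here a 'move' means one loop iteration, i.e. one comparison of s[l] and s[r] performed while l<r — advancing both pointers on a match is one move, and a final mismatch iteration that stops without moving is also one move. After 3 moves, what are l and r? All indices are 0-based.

l=3, r=14

[0,17] 'n'=='n' → l++,r--
[1,16] 'r'=='r' → l++,r--
[2,15] 'r'=='r' → l++,r--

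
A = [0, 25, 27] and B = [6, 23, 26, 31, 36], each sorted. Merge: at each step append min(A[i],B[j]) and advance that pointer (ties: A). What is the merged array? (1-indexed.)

[i=1,j=1] A[i]=0<=B[j]=6 take 0 → i++
[i=2,j=1] A[i]=25>B[j]=6 take 6 → j++
[i=2,j=2] A[i]=25>B[j]=23 take 23 → j++
[i=2,j=3] A[i]=25<=B[j]=26 take 25 → i++
[i=3,j=3] A[i]=27>B[j]=26 take 26 → j++
[i=3,j=4] A[i]=27<=B[j]=31 take 27 → i++
[i=4,j=4] A done, take B[j]=31 → j++
[i=4,j=5] A done, take B[j]=36 → j++

[0, 6, 23, 25, 26, 27, 31, 36]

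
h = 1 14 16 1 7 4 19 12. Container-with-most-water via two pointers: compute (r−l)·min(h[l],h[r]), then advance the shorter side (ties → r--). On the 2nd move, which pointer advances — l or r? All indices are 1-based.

r

l=1 r=8: min(1,12)*7=7 best=7 *, l++
l=2 r=8: min(14,12)*6=72 best=72 *, r--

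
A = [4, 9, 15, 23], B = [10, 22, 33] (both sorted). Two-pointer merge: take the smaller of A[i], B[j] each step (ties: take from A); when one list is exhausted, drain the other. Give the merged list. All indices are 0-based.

i=0 j=0: A[i]=4<=B[j]=10 take 4, i++
i=1 j=0: A[i]=9<=B[j]=10 take 9, i++
i=2 j=0: A[i]=15>B[j]=10 take 10, j++
i=2 j=1: A[i]=15<=B[j]=22 take 15, i++
i=3 j=1: A[i]=23>B[j]=22 take 22, j++
i=3 j=2: A[i]=23<=B[j]=33 take 23, i++
i=4 j=2: A done, take B[j]=33, j++

[4, 9, 10, 15, 22, 23, 33]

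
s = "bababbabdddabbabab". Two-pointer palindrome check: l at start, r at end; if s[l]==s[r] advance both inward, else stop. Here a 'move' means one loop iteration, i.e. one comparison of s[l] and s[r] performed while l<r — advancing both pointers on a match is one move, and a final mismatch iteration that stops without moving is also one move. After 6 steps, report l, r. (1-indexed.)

l=7, r=12

[1,18] 'b'=='b' → l++,r--
[2,17] 'a'=='a' → l++,r--
[3,16] 'b'=='b' → l++,r--
[4,15] 'a'=='a' → l++,r--
[5,14] 'b'=='b' → l++,r--
[6,13] 'b'=='b' → l++,r--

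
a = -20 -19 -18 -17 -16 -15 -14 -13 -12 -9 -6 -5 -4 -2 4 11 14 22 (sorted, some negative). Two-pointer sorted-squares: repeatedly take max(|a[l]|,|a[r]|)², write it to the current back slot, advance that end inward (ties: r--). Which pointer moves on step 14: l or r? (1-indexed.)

[1,18] |-20|<=|22| out[18]=484 → r--
[1,17] |-20|>|14| out[17]=400 → l++
[2,17] |-19|>|14| out[16]=361 → l++
[3,17] |-18|>|14| out[15]=324 → l++
[4,17] |-17|>|14| out[14]=289 → l++
[5,17] |-16|>|14| out[13]=256 → l++
[6,17] |-15|>|14| out[12]=225 → l++
[7,17] |-14|<=|14| out[11]=196 → r--
[7,16] |-14|>|11| out[10]=196 → l++
[8,16] |-13|>|11| out[9]=169 → l++
[9,16] |-12|>|11| out[8]=144 → l++
[10,16] |-9|<=|11| out[7]=121 → r--
[10,15] |-9|>|4| out[6]=81 → l++
[11,15] |-6|>|4| out[5]=36 → l++

l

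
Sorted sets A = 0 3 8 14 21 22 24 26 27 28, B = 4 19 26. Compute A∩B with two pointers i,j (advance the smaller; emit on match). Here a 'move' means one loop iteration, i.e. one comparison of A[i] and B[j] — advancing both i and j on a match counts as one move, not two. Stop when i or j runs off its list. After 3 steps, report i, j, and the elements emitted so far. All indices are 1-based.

i=3, j=2, emitted=[]

i=1 j=1: 0<4, i++
i=2 j=1: 3<4, i++
i=3 j=1: 8>4, j++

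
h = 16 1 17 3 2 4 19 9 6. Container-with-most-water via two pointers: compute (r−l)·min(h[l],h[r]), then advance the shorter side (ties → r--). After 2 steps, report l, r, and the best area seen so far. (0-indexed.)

l=0, r=6, best area=63

l=0 r=8: min(16,6)*8=48 best=48 *, r--
l=0 r=7: min(16,9)*7=63 best=63 *, r--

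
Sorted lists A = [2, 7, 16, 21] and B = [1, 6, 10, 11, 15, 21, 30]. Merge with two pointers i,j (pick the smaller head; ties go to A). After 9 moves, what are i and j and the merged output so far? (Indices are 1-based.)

i=1 j=1: A[i]=2>B[j]=1 take 1, j++
i=1 j=2: A[i]=2<=B[j]=6 take 2, i++
i=2 j=2: A[i]=7>B[j]=6 take 6, j++
i=2 j=3: A[i]=7<=B[j]=10 take 7, i++
i=3 j=3: A[i]=16>B[j]=10 take 10, j++
i=3 j=4: A[i]=16>B[j]=11 take 11, j++
i=3 j=5: A[i]=16>B[j]=15 take 15, j++
i=3 j=6: A[i]=16<=B[j]=21 take 16, i++
i=4 j=6: A[i]=21<=B[j]=21 take 21, i++

i=5, j=6, merged so far=[1, 2, 6, 7, 10, 11, 15, 16, 21]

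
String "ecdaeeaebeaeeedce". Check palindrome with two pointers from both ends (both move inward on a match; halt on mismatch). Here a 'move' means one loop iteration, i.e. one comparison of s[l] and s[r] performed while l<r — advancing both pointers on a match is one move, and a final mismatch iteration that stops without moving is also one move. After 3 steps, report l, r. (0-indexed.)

l=0 r=16: 'e'=='e', l++,r--
l=1 r=15: 'c'=='c', l++,r--
l=2 r=14: 'd'=='d', l++,r--

l=3, r=13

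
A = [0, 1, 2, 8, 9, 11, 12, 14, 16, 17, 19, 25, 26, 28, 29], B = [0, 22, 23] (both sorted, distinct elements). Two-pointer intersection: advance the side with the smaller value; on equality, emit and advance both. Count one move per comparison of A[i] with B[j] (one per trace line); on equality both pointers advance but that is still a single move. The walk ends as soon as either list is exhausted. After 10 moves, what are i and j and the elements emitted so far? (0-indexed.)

i=10, j=1, emitted=[0]

[i=0,j=0] 0==0 emit → i++,j++
[i=1,j=1] 1<22 → i++
[i=2,j=1] 2<22 → i++
[i=3,j=1] 8<22 → i++
[i=4,j=1] 9<22 → i++
[i=5,j=1] 11<22 → i++
[i=6,j=1] 12<22 → i++
[i=7,j=1] 14<22 → i++
[i=8,j=1] 16<22 → i++
[i=9,j=1] 17<22 → i++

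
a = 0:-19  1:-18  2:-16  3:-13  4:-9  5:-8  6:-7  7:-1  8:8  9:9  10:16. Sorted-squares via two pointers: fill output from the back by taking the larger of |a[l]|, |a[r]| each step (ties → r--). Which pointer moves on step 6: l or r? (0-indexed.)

r

[0,10] |-19|>|16| out[10]=361 → l++
[1,10] |-18|>|16| out[9]=324 → l++
[2,10] |-16|<=|16| out[8]=256 → r--
[2,9] |-16|>|9| out[7]=256 → l++
[3,9] |-13|>|9| out[6]=169 → l++
[4,9] |-9|<=|9| out[5]=81 → r--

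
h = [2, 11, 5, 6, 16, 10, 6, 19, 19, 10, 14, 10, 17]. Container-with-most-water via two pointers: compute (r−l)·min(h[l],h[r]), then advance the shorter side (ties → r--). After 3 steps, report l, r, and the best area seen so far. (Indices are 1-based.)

l=4, r=13, best area=121

l=1 r=13: min(2,17)*12=24 best=24 *, l++
l=2 r=13: min(11,17)*11=121 best=121 *, l++
l=3 r=13: min(5,17)*10=50 best=121, l++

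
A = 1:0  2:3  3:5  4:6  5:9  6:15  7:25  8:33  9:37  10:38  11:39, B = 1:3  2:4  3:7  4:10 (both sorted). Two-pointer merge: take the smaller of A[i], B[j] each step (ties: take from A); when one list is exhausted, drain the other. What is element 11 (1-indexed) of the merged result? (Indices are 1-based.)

merged[11] = 25

[i=1,j=1] A[i]=0<=B[j]=3 take 0 → i++
[i=2,j=1] A[i]=3<=B[j]=3 take 3 → i++
[i=3,j=1] A[i]=5>B[j]=3 take 3 → j++
[i=3,j=2] A[i]=5>B[j]=4 take 4 → j++
[i=3,j=3] A[i]=5<=B[j]=7 take 5 → i++
[i=4,j=3] A[i]=6<=B[j]=7 take 6 → i++
[i=5,j=3] A[i]=9>B[j]=7 take 7 → j++
[i=5,j=4] A[i]=9<=B[j]=10 take 9 → i++
[i=6,j=4] A[i]=15>B[j]=10 take 10 → j++
[i=6,j=5] B done, take A[i]=15 → i++
[i=7,j=5] B done, take A[i]=25 → i++
[i=8,j=5] B done, take A[i]=33 → i++
[i=9,j=5] B done, take A[i]=37 → i++
[i=10,j=5] B done, take A[i]=38 → i++
[i=11,j=5] B done, take A[i]=39 → i++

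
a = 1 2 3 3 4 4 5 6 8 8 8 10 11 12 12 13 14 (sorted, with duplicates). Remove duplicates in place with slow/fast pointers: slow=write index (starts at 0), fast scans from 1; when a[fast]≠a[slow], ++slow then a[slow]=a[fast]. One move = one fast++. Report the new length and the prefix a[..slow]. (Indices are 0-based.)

length 12; prefix = [1, 2, 3, 4, 5, 6, 8, 10, 11, 12, 13, 14]

(s=0,f=1) a[fast]=2≠a[slow]=1 write a[1]=2 → slow++,fast++
(s=1,f=2) a[fast]=3≠a[slow]=2 write a[2]=3 → slow++,fast++
(s=2,f=3) a[fast]=3=a[slow] dup → fast++
(s=2,f=4) a[fast]=4≠a[slow]=3 write a[3]=4 → slow++,fast++
(s=3,f=5) a[fast]=4=a[slow] dup → fast++
(s=3,f=6) a[fast]=5≠a[slow]=4 write a[4]=5 → slow++,fast++
(s=4,f=7) a[fast]=6≠a[slow]=5 write a[5]=6 → slow++,fast++
(s=5,f=8) a[fast]=8≠a[slow]=6 write a[6]=8 → slow++,fast++
(s=6,f=9) a[fast]=8=a[slow] dup → fast++
(s=6,f=10) a[fast]=8=a[slow] dup → fast++
(s=6,f=11) a[fast]=10≠a[slow]=8 write a[7]=10 → slow++,fast++
(s=7,f=12) a[fast]=11≠a[slow]=10 write a[8]=11 → slow++,fast++
(s=8,f=13) a[fast]=12≠a[slow]=11 write a[9]=12 → slow++,fast++
(s=9,f=14) a[fast]=12=a[slow] dup → fast++
(s=9,f=15) a[fast]=13≠a[slow]=12 write a[10]=13 → slow++,fast++
(s=10,f=16) a[fast]=14≠a[slow]=13 write a[11]=14 → slow++,fast++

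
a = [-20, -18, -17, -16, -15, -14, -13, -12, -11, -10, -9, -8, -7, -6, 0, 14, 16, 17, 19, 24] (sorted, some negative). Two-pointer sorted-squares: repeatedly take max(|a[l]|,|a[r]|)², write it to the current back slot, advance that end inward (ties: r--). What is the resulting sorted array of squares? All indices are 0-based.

[0, 36, 49, 64, 81, 100, 121, 144, 169, 196, 196, 225, 256, 256, 289, 289, 324, 361, 400, 576]

[0,19] |-20|<=|24| out[19]=576 → r--
[0,18] |-20|>|19| out[18]=400 → l++
[1,18] |-18|<=|19| out[17]=361 → r--
[1,17] |-18|>|17| out[16]=324 → l++
[2,17] |-17|<=|17| out[15]=289 → r--
[2,16] |-17|>|16| out[14]=289 → l++
[3,16] |-16|<=|16| out[13]=256 → r--
[3,15] |-16|>|14| out[12]=256 → l++
[4,15] |-15|>|14| out[11]=225 → l++
[5,15] |-14|<=|14| out[10]=196 → r--
[5,14] |-14|>|0| out[9]=196 → l++
[6,14] |-13|>|0| out[8]=169 → l++
[7,14] |-12|>|0| out[7]=144 → l++
[8,14] |-11|>|0| out[6]=121 → l++
[9,14] |-10|>|0| out[5]=100 → l++
[10,14] |-9|>|0| out[4]=81 → l++
[11,14] |-8|>|0| out[3]=64 → l++
[12,14] |-7|>|0| out[2]=49 → l++
[13,14] |-6|>|0| out[1]=36 → l++
[14,14] |0|<=|0| out[0]=0 → r--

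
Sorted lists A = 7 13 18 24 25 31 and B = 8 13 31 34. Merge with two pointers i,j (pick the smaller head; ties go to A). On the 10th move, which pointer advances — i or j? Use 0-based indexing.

j

i=0 j=0: A[i]=7<=B[j]=8 take 7, i++
i=1 j=0: A[i]=13>B[j]=8 take 8, j++
i=1 j=1: A[i]=13<=B[j]=13 take 13, i++
i=2 j=1: A[i]=18>B[j]=13 take 13, j++
i=2 j=2: A[i]=18<=B[j]=31 take 18, i++
i=3 j=2: A[i]=24<=B[j]=31 take 24, i++
i=4 j=2: A[i]=25<=B[j]=31 take 25, i++
i=5 j=2: A[i]=31<=B[j]=31 take 31, i++
i=6 j=2: A done, take B[j]=31, j++
i=6 j=3: A done, take B[j]=34, j++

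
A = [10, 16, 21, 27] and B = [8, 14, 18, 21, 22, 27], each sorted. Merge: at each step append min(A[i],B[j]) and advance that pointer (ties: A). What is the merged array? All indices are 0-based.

[i=0,j=0] A[i]=10>B[j]=8 take 8 → j++
[i=0,j=1] A[i]=10<=B[j]=14 take 10 → i++
[i=1,j=1] A[i]=16>B[j]=14 take 14 → j++
[i=1,j=2] A[i]=16<=B[j]=18 take 16 → i++
[i=2,j=2] A[i]=21>B[j]=18 take 18 → j++
[i=2,j=3] A[i]=21<=B[j]=21 take 21 → i++
[i=3,j=3] A[i]=27>B[j]=21 take 21 → j++
[i=3,j=4] A[i]=27>B[j]=22 take 22 → j++
[i=3,j=5] A[i]=27<=B[j]=27 take 27 → i++
[i=4,j=5] A done, take B[j]=27 → j++

[8, 10, 14, 16, 18, 21, 21, 22, 27, 27]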